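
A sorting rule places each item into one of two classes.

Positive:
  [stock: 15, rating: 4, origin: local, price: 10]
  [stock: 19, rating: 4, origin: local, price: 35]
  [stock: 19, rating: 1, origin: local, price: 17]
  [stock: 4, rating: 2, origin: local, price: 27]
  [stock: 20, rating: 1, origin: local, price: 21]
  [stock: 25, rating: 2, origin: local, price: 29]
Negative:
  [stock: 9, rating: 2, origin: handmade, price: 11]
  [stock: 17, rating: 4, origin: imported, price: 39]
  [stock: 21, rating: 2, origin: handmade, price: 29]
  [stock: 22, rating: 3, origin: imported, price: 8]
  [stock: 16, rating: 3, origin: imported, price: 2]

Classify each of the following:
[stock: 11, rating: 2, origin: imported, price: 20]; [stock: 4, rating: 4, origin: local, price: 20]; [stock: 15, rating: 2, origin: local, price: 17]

Negative, Positive, Positive

Rule: origin is local. This holds for each 'Positive' example and fails for each 'Negative' one.
[stock: 11, rating: 2, origin: imported, price: 20]: Negative (origin is imported).
[stock: 4, rating: 4, origin: local, price: 20]: Positive (origin is local).
[stock: 15, rating: 2, origin: local, price: 17]: Positive (origin is local).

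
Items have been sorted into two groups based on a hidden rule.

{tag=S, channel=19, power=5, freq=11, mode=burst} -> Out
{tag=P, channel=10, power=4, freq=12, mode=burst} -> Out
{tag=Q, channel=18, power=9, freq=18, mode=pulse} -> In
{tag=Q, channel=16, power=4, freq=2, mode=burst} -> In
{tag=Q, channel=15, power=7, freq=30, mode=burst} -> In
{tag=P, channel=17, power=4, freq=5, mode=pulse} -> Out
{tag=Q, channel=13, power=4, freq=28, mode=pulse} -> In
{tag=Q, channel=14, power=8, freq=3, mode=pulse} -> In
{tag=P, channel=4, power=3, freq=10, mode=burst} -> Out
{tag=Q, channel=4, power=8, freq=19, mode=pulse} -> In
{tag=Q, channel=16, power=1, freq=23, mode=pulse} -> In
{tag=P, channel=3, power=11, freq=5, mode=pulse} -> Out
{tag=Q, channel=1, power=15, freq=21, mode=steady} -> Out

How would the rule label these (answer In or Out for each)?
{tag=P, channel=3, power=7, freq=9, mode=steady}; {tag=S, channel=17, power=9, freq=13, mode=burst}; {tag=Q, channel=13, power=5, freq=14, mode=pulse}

Out, Out, In

Every 'In' example satisfies: tag is Q AND power ≤ 9. None of the 'Out' examples do.
{tag=P, channel=3, power=7, freq=9, mode=steady}: Out (tag is P, power = 7). {tag=S, channel=17, power=9, freq=13, mode=burst}: Out (tag is S, power = 9). {tag=Q, channel=13, power=5, freq=14, mode=pulse}: In (tag is Q, power = 5).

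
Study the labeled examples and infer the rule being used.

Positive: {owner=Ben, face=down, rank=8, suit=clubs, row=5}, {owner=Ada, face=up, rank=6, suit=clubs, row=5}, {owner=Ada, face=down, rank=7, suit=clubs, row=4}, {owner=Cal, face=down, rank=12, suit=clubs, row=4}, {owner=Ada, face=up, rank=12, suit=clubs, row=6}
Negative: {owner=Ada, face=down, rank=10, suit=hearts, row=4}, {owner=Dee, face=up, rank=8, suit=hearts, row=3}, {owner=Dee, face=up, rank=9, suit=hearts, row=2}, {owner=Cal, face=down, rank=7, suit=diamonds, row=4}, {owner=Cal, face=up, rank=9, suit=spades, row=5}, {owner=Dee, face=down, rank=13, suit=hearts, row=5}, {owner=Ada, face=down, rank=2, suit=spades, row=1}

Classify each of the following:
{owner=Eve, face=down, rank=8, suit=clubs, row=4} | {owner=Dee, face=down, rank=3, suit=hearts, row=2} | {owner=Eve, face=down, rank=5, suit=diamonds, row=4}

The common property of the 'Positive' items is: suit is clubs. No 'Negative' item has it.
{owner=Eve, face=down, rank=8, suit=clubs, row=4}: suit is clubs — meets the rule, so Positive.
{owner=Dee, face=down, rank=3, suit=hearts, row=2}: suit is hearts — doesn't match, so Negative.
{owner=Eve, face=down, rank=5, suit=diamonds, row=4}: suit is diamonds — doesn't match, so Negative.

Positive, Negative, Negative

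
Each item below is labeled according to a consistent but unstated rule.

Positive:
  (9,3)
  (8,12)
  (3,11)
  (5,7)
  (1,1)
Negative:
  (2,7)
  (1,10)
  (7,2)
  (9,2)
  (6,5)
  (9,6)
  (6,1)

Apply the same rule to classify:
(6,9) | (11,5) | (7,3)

Negative, Positive, Positive

The simplest hypothesis consistent with all the labels is: sum is even.
(6,9): Negative (6+9 = 15). (11,5): Positive (11+5 = 16). (7,3): Positive (7+3 = 10).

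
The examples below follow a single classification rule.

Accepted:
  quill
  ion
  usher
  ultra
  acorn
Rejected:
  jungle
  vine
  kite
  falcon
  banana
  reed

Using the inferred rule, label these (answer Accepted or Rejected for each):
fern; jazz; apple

Rejected, Rejected, Accepted

Checking candidate rules against both groups, what survives is: odd length.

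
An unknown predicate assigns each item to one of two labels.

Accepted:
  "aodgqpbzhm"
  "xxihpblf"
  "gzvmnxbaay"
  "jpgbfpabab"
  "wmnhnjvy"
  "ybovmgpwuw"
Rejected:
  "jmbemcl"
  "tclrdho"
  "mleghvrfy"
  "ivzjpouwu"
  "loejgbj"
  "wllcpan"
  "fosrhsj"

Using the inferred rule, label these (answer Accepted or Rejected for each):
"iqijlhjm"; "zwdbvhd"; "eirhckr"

The pattern is that an item is 'Accepted' exactly when: even length.

Accepted, Rejected, Rejected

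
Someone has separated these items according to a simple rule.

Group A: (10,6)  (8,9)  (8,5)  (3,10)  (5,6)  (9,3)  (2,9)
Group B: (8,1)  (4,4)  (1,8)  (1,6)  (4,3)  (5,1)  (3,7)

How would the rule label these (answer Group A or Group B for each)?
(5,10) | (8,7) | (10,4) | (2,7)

Group A, Group A, Group A, Group B

The common property of the 'Group A' items is: sum ≥ 11. No 'Group B' item has it.
(5,10) → 5+10 = 15 → Group A.
(8,7) → 8+7 = 15 → Group A.
(10,4) → 10+4 = 14 → Group A.
(2,7) → 2+7 = 9 → Group B.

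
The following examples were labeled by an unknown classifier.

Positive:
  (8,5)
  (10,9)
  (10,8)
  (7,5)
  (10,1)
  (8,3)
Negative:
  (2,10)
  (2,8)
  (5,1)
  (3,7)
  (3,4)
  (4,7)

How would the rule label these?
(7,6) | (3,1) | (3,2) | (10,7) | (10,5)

The simplest hypothesis consistent with all the labels is: first ≥ 7.
(7,6) → first 7 → Positive.
(3,1) → first 3 → Negative.
(3,2) → first 3 → Negative.
(10,7) → first 10 → Positive.
(10,5) → first 10 → Positive.

Positive, Negative, Negative, Positive, Positive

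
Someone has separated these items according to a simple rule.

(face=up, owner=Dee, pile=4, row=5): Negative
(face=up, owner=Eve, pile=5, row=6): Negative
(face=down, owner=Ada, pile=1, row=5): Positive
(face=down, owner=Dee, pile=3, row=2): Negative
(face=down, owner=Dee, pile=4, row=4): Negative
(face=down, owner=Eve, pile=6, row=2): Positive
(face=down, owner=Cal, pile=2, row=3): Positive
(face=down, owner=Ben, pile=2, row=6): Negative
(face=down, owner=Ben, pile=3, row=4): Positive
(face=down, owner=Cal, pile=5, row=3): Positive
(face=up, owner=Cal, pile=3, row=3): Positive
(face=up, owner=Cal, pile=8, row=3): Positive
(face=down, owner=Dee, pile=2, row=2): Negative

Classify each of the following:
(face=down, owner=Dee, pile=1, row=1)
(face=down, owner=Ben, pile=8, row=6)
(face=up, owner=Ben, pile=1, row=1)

Negative, Negative, Positive

The distinguishing property — owner is not Dee AND row ≤ 5 — holds for all the 'Positive' cases and none of the 'Negative' cases.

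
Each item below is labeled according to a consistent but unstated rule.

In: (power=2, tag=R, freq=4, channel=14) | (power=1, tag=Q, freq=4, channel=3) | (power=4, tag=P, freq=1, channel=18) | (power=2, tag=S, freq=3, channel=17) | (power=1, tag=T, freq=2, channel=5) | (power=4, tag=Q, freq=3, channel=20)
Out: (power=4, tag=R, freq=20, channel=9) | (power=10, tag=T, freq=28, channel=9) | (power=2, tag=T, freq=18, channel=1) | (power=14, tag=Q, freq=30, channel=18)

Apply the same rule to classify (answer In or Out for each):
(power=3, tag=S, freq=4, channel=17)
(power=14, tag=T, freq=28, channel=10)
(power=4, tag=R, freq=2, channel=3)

The simplest hypothesis consistent with all the labels is: freq ≤ 4.

In, Out, In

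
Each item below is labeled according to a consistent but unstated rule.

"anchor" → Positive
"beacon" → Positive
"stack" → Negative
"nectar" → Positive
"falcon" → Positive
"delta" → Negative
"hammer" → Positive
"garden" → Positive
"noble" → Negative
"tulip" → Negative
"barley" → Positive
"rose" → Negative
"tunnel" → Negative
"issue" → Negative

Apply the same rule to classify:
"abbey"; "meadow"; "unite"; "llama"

Negative, Positive, Negative, Negative

The rule appears to be: even length AND contains 'a'.
"abbey": length 5, has 'a', fails this test → Negative. "meadow": length 6, has 'a', passes → Positive. "unite": length 5, no 'a', fails this test → Negative. "llama": length 5, has 'a', fails this test → Negative.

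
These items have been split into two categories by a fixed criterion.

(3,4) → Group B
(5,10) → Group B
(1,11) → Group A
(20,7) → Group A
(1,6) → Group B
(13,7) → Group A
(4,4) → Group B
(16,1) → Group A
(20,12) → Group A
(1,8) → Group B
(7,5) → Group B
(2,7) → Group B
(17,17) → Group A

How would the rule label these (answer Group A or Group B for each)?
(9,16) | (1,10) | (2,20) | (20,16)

All 'Group A' examples share one property — max ≥ 11 — and every 'Group B' example lacks it.
(9,16): max 16 — checks out, so Group A. (1,10): max 10 — lacks this property, so Group B. (2,20): max 20 — checks out, so Group A. (20,16): max 20 — checks out, so Group A.

Group A, Group B, Group A, Group A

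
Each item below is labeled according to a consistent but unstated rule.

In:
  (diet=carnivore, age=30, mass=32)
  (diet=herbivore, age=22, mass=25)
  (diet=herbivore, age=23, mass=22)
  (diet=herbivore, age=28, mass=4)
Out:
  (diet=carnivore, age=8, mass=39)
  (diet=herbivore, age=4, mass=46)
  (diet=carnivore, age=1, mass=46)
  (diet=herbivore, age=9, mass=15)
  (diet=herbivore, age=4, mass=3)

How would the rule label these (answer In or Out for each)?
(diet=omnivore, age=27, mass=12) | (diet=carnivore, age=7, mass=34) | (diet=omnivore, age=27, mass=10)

The rule appears to be: age ≥ 22.
(diet=omnivore, age=27, mass=12): In (age = 27). (diet=carnivore, age=7, mass=34): Out (age = 7). (diet=omnivore, age=27, mass=10): In (age = 27).

In, Out, In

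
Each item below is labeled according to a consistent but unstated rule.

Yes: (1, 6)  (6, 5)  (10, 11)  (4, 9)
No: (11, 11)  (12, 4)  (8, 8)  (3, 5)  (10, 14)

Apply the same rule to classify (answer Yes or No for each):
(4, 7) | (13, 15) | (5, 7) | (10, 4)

Yes, No, No, No

Every 'Yes' example satisfies: sum is odd. None of the 'No' examples do.
(4, 7): Yes (4+7 = 11). (13, 15): No (13+15 = 28). (5, 7): No (5+7 = 12). (10, 4): No (10+4 = 14).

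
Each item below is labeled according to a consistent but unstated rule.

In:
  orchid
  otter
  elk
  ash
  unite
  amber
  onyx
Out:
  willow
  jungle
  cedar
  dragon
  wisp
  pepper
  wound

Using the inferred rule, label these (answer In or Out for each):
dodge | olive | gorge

Out, In, Out

Rule: starts with a vowel. This holds for each 'In' example and fails for each 'Out' one.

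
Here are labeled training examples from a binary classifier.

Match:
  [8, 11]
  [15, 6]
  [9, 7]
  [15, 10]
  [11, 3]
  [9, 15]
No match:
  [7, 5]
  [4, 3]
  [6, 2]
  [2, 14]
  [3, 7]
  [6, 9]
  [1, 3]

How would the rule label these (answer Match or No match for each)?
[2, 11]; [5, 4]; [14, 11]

No match, No match, Match

One predicate separates the groups cleanly: first ≥ 8.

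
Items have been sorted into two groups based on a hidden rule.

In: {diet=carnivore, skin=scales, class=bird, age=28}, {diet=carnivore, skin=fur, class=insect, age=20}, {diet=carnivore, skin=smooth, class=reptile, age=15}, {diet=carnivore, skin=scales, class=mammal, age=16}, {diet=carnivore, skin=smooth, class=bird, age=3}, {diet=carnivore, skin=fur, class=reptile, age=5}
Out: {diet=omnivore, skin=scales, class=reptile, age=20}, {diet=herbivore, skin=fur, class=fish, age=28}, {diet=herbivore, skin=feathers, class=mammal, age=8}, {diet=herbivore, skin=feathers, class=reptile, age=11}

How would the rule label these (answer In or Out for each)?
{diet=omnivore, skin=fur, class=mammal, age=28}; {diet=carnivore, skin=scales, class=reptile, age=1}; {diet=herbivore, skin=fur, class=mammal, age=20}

Checking candidate rules against both groups, what survives is: diet is carnivore.
{diet=omnivore, skin=fur, class=mammal, age=28}: diet is omnivore — lacks this property, so Out. {diet=carnivore, skin=scales, class=reptile, age=1}: diet is carnivore — satisfies this, so In. {diet=herbivore, skin=fur, class=mammal, age=20}: diet is herbivore — lacks this property, so Out.

Out, In, Out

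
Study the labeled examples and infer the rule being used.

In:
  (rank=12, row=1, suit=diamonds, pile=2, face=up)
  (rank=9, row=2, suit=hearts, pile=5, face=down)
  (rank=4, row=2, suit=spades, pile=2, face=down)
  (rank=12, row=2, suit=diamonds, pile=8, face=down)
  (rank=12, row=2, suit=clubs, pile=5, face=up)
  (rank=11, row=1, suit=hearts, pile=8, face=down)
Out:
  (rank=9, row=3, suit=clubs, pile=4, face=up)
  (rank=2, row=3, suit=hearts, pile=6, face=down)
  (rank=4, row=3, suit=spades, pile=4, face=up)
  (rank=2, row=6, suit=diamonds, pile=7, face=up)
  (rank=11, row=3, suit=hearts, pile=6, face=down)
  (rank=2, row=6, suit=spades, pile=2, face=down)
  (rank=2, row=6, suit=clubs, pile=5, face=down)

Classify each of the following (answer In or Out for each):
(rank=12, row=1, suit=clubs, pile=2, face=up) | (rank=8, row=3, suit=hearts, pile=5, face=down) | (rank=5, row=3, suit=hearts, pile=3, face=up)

The rule appears to be: row ≤ 2.
In: (rank=12, row=1, suit=clubs, pile=2, face=up), since row = 1.
Out: (rank=8, row=3, suit=hearts, pile=5, face=down), since row = 3.
Out: (rank=5, row=3, suit=hearts, pile=3, face=up), since row = 3.

In, Out, Out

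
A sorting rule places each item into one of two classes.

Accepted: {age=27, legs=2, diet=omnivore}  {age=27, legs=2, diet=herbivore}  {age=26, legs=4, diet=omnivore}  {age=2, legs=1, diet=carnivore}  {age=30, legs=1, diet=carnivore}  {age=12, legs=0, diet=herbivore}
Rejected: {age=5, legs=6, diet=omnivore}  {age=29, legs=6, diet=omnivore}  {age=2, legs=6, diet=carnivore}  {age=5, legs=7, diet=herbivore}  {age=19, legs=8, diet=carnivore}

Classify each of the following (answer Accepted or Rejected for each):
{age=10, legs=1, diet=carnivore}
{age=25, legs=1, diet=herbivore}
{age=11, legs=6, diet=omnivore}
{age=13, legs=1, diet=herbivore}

Accepted, Accepted, Rejected, Accepted

Every 'Accepted' example satisfies: legs ≤ 4. None of the 'Rejected' examples do.
{age=10, legs=1, diet=carnivore} — legs = 1, hence Accepted.
{age=25, legs=1, diet=herbivore} — legs = 1, hence Accepted.
{age=11, legs=6, diet=omnivore} — legs = 6, hence Rejected.
{age=13, legs=1, diet=herbivore} — legs = 1, hence Accepted.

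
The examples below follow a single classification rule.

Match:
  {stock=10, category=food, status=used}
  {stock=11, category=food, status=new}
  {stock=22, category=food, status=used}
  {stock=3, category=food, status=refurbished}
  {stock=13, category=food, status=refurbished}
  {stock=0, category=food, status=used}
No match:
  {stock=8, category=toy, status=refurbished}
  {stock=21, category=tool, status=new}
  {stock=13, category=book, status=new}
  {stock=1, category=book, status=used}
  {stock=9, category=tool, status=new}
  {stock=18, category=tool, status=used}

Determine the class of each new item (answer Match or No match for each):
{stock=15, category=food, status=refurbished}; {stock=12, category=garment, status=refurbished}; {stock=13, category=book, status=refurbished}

Every 'Match' example satisfies: category is food. None of the 'No match' examples do.
{stock=15, category=food, status=refurbished}: category is food, qualifies → Match.
{stock=12, category=garment, status=refurbished}: category is garment, fails this test → No match.
{stock=13, category=book, status=refurbished}: category is book, fails this test → No match.

Match, No match, No match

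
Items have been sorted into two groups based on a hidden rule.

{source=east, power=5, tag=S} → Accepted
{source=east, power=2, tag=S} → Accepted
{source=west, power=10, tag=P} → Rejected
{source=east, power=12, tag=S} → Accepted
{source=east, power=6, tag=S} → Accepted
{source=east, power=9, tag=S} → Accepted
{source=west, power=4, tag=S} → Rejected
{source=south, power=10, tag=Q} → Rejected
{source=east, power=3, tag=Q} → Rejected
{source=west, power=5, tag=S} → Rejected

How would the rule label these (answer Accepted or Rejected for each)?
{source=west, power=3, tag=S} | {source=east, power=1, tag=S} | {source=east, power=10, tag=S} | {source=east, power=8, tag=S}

Every 'Accepted' example satisfies: source is east AND tag is S. None of the 'Rejected' examples do.
{source=west, power=3, tag=S} → source is west, tag is S → Rejected. {source=east, power=1, tag=S} → source is east, tag is S → Accepted. {source=east, power=10, tag=S} → source is east, tag is S → Accepted. {source=east, power=8, tag=S} → source is east, tag is S → Accepted.

Rejected, Accepted, Accepted, Accepted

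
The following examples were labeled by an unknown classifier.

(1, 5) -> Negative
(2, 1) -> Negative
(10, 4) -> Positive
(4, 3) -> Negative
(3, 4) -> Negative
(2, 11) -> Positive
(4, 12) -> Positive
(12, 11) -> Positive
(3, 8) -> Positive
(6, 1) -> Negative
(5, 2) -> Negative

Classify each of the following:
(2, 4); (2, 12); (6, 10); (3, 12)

Negative, Positive, Positive, Positive

Every 'Positive' example satisfies: sum ≥ 11. None of the 'Negative' examples do.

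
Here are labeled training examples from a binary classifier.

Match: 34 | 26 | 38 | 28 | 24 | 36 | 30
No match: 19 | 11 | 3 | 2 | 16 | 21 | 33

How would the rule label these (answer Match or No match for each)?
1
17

No match, No match

The distinguishing property — even AND at least 19 — holds for all the 'Match' cases and none of the 'No match' cases.
1: 1 is odd, 1 < 19 — lacks this property, so No match. 17: 17 is odd, 17 < 19 — lacks this property, so No match.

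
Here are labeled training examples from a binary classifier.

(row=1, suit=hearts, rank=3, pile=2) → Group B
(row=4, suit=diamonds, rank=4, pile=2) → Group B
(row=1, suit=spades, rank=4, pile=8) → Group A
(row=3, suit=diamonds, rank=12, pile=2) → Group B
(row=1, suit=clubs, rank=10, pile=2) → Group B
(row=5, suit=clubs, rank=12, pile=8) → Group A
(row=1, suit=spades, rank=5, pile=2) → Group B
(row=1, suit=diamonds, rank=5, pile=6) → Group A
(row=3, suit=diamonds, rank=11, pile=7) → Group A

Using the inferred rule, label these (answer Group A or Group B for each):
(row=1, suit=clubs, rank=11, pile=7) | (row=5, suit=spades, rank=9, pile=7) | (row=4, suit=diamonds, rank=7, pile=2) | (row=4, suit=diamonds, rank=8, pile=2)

Group A, Group A, Group B, Group B

'Group A' ⟺ pile ≥ 6.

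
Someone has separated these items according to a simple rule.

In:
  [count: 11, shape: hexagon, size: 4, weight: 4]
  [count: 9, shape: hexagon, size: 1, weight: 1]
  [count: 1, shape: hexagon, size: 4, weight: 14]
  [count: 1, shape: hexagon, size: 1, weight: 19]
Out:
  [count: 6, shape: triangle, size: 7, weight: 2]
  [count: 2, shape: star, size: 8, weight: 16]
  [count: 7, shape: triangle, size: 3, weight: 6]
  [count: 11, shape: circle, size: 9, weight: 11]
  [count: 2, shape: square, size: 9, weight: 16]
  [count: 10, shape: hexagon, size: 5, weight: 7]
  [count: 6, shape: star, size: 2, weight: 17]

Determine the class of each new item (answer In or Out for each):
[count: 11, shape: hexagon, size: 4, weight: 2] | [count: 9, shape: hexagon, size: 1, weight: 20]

In, In

Rule: shape is hexagon AND size ≤ 4. This holds for each 'In' example and fails for each 'Out' one.
[count: 11, shape: hexagon, size: 4, weight: 2]: shape is hexagon, size = 4 — passes, so In. [count: 9, shape: hexagon, size: 1, weight: 20]: shape is hexagon, size = 1 — passes, so In.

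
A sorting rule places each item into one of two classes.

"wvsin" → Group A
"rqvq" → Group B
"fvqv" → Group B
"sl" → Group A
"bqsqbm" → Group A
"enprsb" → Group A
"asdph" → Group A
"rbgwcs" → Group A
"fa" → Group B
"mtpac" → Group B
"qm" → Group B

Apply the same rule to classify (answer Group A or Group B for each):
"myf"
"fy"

The classifier is using: contains 's'.
"myf" → no 's' → Group B.
"fy" → no 's' → Group B.

Group B, Group B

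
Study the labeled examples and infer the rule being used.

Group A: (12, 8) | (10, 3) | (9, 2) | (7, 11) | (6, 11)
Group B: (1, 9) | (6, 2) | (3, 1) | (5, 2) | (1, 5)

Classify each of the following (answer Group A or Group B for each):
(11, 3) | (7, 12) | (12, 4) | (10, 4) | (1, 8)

Group A, Group A, Group A, Group A, Group B

Every 'Group A' example satisfies: sum ≥ 11. None of the 'Group B' examples do.
(11, 3): Group A (11+3 = 14).
(7, 12): Group A (7+12 = 19).
(12, 4): Group A (12+4 = 16).
(10, 4): Group A (10+4 = 14).
(1, 8): Group B (1+8 = 9).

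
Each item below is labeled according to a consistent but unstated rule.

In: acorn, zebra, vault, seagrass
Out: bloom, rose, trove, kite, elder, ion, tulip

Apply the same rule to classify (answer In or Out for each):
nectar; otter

In, Out

The simplest hypothesis consistent with all the labels is: contains 'a'.
nectar → has 'a' → In.
otter → no 'a' → Out.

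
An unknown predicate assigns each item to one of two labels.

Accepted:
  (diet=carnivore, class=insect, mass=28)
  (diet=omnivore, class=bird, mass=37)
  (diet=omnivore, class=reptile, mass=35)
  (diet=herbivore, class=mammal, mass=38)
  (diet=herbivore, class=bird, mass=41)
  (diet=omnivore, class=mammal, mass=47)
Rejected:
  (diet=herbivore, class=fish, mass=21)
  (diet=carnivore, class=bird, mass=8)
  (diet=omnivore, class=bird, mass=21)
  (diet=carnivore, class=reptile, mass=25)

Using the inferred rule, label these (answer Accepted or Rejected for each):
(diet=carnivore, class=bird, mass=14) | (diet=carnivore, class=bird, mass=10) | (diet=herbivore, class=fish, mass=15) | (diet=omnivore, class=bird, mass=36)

Rejected, Rejected, Rejected, Accepted

Rule: mass ≥ 28. This holds for each 'Accepted' example and fails for each 'Rejected' one.
(diet=carnivore, class=bird, mass=14): mass = 14, lacks this property → Rejected.
(diet=carnivore, class=bird, mass=10): mass = 10, lacks this property → Rejected.
(diet=herbivore, class=fish, mass=15): mass = 15, lacks this property → Rejected.
(diet=omnivore, class=bird, mass=36): mass = 36, fits → Accepted.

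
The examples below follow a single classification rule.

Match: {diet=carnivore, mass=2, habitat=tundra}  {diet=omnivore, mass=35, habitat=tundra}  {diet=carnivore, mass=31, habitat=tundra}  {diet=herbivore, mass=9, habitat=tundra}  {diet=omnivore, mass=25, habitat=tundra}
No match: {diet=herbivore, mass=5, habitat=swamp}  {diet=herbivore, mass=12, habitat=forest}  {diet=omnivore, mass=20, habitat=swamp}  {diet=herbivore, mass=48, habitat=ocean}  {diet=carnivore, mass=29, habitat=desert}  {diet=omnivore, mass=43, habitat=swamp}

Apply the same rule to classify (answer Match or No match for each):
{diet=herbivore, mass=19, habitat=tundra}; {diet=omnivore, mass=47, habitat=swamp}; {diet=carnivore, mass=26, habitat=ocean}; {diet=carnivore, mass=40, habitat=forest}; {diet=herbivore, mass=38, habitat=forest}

All 'Match' examples share one property — habitat is tundra — and every 'No match' example lacks it.
{diet=herbivore, mass=19, habitat=tundra}: habitat is tundra — meets the rule, so Match.
{diet=omnivore, mass=47, habitat=swamp}: habitat is swamp — lacks this property, so No match.
{diet=carnivore, mass=26, habitat=ocean}: habitat is ocean — lacks this property, so No match.
{diet=carnivore, mass=40, habitat=forest}: habitat is forest — lacks this property, so No match.
{diet=herbivore, mass=38, habitat=forest}: habitat is forest — lacks this property, so No match.

Match, No match, No match, No match, No match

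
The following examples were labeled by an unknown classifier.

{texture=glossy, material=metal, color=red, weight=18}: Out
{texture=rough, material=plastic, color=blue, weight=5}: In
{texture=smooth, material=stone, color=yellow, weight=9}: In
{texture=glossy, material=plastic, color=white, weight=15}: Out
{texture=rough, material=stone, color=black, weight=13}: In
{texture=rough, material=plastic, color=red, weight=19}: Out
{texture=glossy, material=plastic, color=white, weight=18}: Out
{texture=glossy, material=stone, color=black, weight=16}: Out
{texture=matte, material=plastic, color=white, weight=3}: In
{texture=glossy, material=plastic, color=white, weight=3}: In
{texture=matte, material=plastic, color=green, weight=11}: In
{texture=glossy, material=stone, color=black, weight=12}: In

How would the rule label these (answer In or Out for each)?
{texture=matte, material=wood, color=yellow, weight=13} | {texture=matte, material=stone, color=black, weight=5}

In, In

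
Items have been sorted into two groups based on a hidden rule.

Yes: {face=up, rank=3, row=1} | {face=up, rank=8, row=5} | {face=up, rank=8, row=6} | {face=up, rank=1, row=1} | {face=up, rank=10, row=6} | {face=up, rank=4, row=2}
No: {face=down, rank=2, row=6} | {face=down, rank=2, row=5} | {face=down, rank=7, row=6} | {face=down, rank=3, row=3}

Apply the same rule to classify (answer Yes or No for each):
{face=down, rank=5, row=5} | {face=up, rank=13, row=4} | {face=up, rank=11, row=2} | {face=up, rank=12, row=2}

No, Yes, Yes, Yes

The simplest hypothesis consistent with all the labels is: face is up.
{face=down, rank=5, row=5}: face is down — does not pass, so No.
{face=up, rank=13, row=4}: face is up — qualifies, so Yes.
{face=up, rank=11, row=2}: face is up — qualifies, so Yes.
{face=up, rank=12, row=2}: face is up — qualifies, so Yes.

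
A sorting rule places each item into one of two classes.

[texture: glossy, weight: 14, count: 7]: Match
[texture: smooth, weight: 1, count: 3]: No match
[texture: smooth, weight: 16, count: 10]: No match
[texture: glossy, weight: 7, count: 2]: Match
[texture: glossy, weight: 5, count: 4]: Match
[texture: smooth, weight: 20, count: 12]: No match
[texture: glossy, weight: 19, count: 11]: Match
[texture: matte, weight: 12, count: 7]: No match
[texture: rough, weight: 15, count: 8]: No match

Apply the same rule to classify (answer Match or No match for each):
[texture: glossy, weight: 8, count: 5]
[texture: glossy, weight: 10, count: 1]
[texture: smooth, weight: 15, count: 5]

Match, Match, No match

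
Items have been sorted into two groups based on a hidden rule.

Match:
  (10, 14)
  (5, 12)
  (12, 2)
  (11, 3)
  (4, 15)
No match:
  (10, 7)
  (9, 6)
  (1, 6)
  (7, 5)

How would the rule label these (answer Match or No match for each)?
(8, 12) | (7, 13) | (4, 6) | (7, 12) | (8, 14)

Rule: max ≥ 11. This holds for each 'Match' example and fails for each 'No match' one.

Match, Match, No match, Match, Match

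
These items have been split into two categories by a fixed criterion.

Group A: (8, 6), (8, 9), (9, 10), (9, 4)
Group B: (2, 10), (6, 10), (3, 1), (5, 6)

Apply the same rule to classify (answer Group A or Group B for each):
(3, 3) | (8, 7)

Rule: first ≥ 8. This holds for each 'Group A' example and fails for each 'Group B' one.
Group B: (3, 3), since first 3.
Group A: (8, 7), since first 8.

Group B, Group A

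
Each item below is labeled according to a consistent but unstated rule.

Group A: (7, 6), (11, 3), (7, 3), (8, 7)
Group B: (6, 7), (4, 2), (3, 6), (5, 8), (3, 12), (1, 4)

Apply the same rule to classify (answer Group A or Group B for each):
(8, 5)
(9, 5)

Group A, Group A

The rule appears to be: first ≥ 7.
(8, 5): first 8 — qualifies, so Group A.
(9, 5): first 9 — qualifies, so Group A.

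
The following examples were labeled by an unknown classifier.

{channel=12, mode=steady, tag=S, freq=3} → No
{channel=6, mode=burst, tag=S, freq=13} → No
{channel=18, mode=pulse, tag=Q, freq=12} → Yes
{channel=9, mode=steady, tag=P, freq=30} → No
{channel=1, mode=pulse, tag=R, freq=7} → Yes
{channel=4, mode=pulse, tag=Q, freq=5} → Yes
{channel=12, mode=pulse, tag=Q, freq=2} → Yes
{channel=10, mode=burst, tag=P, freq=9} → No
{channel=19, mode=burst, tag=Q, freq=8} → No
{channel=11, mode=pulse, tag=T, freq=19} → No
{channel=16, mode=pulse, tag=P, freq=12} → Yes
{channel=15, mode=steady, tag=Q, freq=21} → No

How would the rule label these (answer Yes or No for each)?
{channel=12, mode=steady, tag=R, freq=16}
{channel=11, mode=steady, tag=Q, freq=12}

No, No

Every 'Yes' example satisfies: mode is pulse AND freq ≤ 12. None of the 'No' examples do.
{channel=12, mode=steady, tag=R, freq=16} → mode is steady, freq = 16 → No.
{channel=11, mode=steady, tag=Q, freq=12} → mode is steady, freq = 12 → No.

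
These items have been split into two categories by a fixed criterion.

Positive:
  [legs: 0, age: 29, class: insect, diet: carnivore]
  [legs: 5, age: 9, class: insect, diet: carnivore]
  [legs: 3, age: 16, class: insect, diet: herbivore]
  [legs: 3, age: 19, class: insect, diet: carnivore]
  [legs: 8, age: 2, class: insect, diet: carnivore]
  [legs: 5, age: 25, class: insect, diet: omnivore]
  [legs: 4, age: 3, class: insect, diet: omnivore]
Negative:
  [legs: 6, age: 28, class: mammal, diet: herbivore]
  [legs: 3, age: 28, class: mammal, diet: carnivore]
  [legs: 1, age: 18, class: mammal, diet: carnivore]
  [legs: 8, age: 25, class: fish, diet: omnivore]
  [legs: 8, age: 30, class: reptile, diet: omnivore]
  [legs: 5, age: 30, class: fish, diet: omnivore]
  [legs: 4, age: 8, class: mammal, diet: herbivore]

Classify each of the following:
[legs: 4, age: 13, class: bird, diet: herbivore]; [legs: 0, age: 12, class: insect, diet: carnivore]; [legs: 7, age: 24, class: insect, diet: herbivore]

Negative, Positive, Positive

'Positive' ⟺ class is insect.
[legs: 4, age: 13, class: bird, diet: herbivore]: Negative (class is bird). [legs: 0, age: 12, class: insect, diet: carnivore]: Positive (class is insect). [legs: 7, age: 24, class: insect, diet: herbivore]: Positive (class is insect).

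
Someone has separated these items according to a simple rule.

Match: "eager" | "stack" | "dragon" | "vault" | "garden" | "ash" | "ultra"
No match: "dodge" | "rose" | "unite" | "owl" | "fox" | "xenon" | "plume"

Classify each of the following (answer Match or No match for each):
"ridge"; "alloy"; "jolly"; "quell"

The pattern is that an item is 'Match' exactly when: contains 'a'.

No match, Match, No match, No match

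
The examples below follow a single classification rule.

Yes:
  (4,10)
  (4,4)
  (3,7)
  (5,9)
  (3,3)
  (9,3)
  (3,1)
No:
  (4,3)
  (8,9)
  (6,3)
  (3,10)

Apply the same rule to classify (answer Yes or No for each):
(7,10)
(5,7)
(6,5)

No, Yes, No

'Yes' ⟺ sum is even.
(7,10) — 7+10 = 17, hence No. (5,7) — 5+7 = 12, hence Yes. (6,5) — 6+5 = 11, hence No.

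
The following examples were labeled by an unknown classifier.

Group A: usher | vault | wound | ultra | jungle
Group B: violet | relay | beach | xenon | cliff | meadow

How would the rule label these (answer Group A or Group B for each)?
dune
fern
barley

Group A, Group B, Group B

Rule: contains 'u'. This holds for each 'Group A' example and fails for each 'Group B' one.
dune: Group A (has 'u').
fern: Group B (no 'u').
barley: Group B (no 'u').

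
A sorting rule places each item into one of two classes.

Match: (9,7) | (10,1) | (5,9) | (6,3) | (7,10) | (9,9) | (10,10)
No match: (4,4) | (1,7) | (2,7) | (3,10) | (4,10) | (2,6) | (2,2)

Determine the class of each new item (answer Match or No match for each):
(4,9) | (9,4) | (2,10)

No match, Match, No match

All 'Match' examples share one property — first ≥ 5 — and every 'No match' example lacks it.
(4,9) — first 4, hence No match. (9,4) — first 9, hence Match. (2,10) — first 2, hence No match.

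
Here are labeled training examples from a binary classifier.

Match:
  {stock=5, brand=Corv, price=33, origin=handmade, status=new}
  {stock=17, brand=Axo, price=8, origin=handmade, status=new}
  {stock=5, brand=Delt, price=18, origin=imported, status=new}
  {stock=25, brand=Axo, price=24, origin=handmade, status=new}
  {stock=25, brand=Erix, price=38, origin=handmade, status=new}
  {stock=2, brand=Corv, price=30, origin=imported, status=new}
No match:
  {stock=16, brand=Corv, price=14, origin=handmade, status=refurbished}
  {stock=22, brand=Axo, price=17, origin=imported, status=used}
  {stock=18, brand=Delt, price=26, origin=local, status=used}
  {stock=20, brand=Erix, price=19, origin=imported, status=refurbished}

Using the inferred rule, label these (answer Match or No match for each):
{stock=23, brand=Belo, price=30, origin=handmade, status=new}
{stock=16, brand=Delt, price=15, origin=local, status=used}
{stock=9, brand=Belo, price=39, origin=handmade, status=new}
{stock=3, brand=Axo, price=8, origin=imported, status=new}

A rule that fits every label: status is new — true of each 'Match' example, false of each 'No match' one.
{stock=23, brand=Belo, price=30, origin=handmade, status=new} — status is new, hence Match. {stock=16, brand=Delt, price=15, origin=local, status=used} — status is used, hence No match. {stock=9, brand=Belo, price=39, origin=handmade, status=new} — status is new, hence Match. {stock=3, brand=Axo, price=8, origin=imported, status=new} — status is new, hence Match.

Match, No match, Match, Match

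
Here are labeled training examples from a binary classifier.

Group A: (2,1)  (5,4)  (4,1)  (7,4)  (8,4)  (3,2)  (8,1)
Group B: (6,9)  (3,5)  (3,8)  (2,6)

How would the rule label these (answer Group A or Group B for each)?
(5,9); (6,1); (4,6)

A rule that fits every label: first > second — true of each 'Group A' example, false of each 'Group B' one.
(5,9): 5 < 9, does not pass → Group B.
(6,1): 6 > 1, checks out → Group A.
(4,6): 4 < 6, does not pass → Group B.

Group B, Group A, Group B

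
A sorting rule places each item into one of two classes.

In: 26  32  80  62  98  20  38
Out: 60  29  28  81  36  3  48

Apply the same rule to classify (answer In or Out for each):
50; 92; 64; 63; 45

In, In, Out, Out, Out

The classifier is using: ≡ 2 (mod 6).
50: In (50 mod 6 = 2).
92: In (92 mod 6 = 2).
64: Out (64 mod 6 = 4).
63: Out (63 mod 6 = 3).
45: Out (45 mod 6 = 3).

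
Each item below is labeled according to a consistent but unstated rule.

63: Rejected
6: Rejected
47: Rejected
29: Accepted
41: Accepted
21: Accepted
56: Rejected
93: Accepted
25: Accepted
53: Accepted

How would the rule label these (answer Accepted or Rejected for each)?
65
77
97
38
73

Accepted, Accepted, Accepted, Rejected, Accepted

The classifier is using: ≡ 1 (mod 4).
65: 65 mod 4 = 1 — matches, so Accepted.
77: 77 mod 4 = 1 — matches, so Accepted.
97: 97 mod 4 = 1 — matches, so Accepted.
38: 38 mod 4 = 2 — lacks this property, so Rejected.
73: 73 mod 4 = 1 — matches, so Accepted.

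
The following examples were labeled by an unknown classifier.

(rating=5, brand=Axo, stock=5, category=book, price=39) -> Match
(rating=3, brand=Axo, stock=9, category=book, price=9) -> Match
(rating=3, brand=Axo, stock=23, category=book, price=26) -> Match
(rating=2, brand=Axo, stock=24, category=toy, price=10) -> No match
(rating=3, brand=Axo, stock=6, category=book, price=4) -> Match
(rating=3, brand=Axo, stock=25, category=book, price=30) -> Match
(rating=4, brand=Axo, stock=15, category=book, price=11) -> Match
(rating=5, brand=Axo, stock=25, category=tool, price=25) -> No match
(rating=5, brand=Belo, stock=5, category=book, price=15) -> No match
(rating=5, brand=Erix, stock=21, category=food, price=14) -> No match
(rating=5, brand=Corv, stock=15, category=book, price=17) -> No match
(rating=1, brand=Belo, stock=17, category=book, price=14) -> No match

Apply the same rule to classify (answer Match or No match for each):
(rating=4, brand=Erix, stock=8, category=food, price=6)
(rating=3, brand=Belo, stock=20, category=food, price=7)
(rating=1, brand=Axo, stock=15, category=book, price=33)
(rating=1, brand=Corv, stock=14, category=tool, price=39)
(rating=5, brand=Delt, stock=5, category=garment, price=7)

Rule: brand is Axo AND category is book. This holds for each 'Match' example and fails for each 'No match' one.
(rating=4, brand=Erix, stock=8, category=food, price=6): brand is Erix, category is food — fails this test, so No match. (rating=3, brand=Belo, stock=20, category=food, price=7): brand is Belo, category is food — fails this test, so No match. (rating=1, brand=Axo, stock=15, category=book, price=33): brand is Axo, category is book — passes, so Match. (rating=1, brand=Corv, stock=14, category=tool, price=39): brand is Corv, category is tool — fails this test, so No match. (rating=5, brand=Delt, stock=5, category=garment, price=7): brand is Delt, category is garment — fails this test, so No match.

No match, No match, Match, No match, No match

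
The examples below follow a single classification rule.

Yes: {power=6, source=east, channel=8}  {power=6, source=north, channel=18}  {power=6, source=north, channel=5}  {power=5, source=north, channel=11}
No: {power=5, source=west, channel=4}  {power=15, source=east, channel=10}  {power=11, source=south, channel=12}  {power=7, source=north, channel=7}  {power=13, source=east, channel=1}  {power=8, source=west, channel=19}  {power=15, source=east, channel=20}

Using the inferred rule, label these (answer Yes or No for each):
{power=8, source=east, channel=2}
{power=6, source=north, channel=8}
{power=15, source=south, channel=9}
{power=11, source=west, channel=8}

No, Yes, No, No

'Yes' ⟺ channel ≥ 5 AND power ≤ 6.
No: {power=8, source=east, channel=2}, since channel = 2, power = 8. Yes: {power=6, source=north, channel=8}, since channel = 8, power = 6. No: {power=15, source=south, channel=9}, since channel = 9, power = 15. No: {power=11, source=west, channel=8}, since channel = 8, power = 11.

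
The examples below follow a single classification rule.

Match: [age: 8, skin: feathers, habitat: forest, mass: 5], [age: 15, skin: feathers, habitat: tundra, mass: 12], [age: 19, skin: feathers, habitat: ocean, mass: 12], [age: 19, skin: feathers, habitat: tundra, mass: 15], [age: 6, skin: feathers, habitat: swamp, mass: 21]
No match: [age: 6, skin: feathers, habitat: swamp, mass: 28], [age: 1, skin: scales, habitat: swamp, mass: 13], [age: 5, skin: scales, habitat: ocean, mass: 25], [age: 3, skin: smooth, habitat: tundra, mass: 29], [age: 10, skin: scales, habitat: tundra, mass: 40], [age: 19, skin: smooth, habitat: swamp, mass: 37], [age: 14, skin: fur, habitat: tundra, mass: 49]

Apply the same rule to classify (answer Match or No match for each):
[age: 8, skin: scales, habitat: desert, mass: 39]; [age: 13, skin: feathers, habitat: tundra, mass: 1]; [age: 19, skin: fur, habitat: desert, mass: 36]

The common property of the 'Match' items is: skin is feathers AND mass ≤ 21. No 'No match' item has it.

No match, Match, No match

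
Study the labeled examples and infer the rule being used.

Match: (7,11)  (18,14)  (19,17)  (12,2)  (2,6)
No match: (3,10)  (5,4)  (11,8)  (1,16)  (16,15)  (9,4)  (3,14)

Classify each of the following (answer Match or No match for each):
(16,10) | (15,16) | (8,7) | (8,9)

Match, No match, No match, No match

The pattern is that an item is 'Match' exactly when: sum is even.
(16,10) → 16+10 = 26 → Match.
(15,16) → 15+16 = 31 → No match.
(8,7) → 8+7 = 15 → No match.
(8,9) → 8+9 = 17 → No match.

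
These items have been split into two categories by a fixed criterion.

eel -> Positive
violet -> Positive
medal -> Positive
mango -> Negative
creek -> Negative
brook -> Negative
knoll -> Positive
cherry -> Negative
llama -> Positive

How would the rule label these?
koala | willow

All 'Positive' examples share one property — contains 'l' — and every 'Negative' example lacks it.

Positive, Positive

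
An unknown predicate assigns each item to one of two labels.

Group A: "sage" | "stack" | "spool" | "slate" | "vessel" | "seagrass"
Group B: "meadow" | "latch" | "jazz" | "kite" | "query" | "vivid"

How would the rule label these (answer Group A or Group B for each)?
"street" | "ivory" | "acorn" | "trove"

Group A, Group B, Group B, Group B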